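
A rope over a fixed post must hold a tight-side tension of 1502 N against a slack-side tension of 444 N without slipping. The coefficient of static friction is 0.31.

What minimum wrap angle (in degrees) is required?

β_min ≈ 225°

T₂/T₁ = e^{μβ} → β = ln(T₂/T₁)/μ.
β = ln(1502/444)/0.31 = 1.219/0.31 = 3.931 rad.
In degrees: β = 3.931 × 180/π = 225°.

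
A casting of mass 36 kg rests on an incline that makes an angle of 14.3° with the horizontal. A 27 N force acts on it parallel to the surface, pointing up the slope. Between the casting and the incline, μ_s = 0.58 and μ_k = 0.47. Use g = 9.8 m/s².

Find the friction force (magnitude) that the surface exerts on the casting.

Perpendicular to the surface, N = m g cos θ = 36·9.8·cos 14.3° = 341.9 N.
Parallel to the incline, ΣF = 0 gives f = m g sin θ − P = 87.14 − 27 = 60.14 N (up-slope positive).
Maximum static friction available: μ_s N = 0.58 × 341.9 = 198.3 N.
Since |60.14| ≤ 198.3 N, the casting remains in static equilibrium and friction takes exactly the required value.

f ≈ 60.1 N (up the incline)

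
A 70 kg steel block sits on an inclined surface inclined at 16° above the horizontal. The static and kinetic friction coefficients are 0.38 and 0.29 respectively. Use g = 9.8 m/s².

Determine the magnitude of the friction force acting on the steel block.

Normal force: N = m g cos θ = 70 × 9.8 × cos 16° = 659.4 N.
For equilibrium along the incline, friction must balance the weight component: f = m g sin θ = 189.1 N up the slope.
Static friction can supply at most μ_s N = 250.6 N.
Since |189.1| ≤ 250.6 N, static friction is sufficient; f equals the required value, not μ_s N.

f ≈ 189 N (up the incline)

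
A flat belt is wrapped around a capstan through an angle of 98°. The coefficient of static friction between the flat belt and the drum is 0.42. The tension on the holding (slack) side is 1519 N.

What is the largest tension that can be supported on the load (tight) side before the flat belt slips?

T_max ≈ 3120 N

At impending slip the capstan equation gives T₂/T₁ = e^{μβ} with β in radians.
β = 98° × π/180 = 1.71 rad.
e^{μβ} = e^{0.42×1.71} = 2.051.
T₂ = T₁ · e^{μβ} = 1519 × 2.051 = 3120 N.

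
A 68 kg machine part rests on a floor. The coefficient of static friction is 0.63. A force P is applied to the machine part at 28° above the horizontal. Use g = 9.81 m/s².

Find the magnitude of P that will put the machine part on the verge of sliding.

P ≈ 357 N

N = m g − P sin α (the pull lifts the machine part).
At impending slip, P cos α = μ_s N = μ_s (m g − P sin α).
Solving: P (cos α + μ_s sin α) = μ_s m g → P = 0.63×667/(cos 28° + 0.63 sin 28°) = 420/1.179 = 357 N.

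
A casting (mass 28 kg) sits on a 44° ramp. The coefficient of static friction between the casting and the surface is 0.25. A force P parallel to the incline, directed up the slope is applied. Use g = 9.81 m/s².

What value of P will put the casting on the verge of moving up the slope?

At impending motion up the slope, friction acts down-slope at its limit: f = μ_s N.
P is parallel to the surface, so N = m g cos θ = 198 N.
Along the incline: P = m g sin θ + μ_s N = 191 + 0.25×198 = 240 N.

P ≈ 240 N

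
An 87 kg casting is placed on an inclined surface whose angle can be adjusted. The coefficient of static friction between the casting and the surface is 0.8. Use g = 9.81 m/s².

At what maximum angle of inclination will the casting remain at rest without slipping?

At the slip threshold, m g sin θ = μ_s · m g cos θ, so tan θ = μ_s.
θ_max = arctan(0.8) = 38.7°.

θ_max ≈ 38.7°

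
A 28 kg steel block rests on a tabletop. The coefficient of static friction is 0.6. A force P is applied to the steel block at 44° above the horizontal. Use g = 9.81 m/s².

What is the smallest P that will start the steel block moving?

P ≈ 145 N

N = m g − P sin α (the pull lifts the steel block).
At impending slip, P cos α = μ_s N = μ_s (m g − P sin α).
Solving: P (cos α + μ_s sin α) = μ_s m g → P = 0.6×275/(cos 44° + 0.6 sin 44°) = 165/1.136 = 145 N.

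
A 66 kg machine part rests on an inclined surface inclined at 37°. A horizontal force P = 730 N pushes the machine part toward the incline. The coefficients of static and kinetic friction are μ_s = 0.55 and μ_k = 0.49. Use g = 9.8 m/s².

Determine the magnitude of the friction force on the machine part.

The horizontal push has a component P sin θ into the surface, so N = m g cos θ + P sin θ = 516.6 + 439.3 = 955.9 N.
Parallel to the incline: P cos θ − m g sin θ = 583 − 389.3 = 193.7 N; the friction needed to balance this is 193.7 N acting down the slope.
The limit of static friction is μ_s N = 525.7 N.
|f_req| = 193.7 ≤ 525.7 N → the machine part is in equilibrium; friction equals the required value.

f ≈ 194 N (down the incline)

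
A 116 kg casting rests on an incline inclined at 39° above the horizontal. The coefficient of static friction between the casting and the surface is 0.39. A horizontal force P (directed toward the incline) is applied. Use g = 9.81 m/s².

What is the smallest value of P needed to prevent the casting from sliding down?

The casting tends to slide down (tan θ > μ_s), so at the point of impending slip friction acts up-slope at its limit: f = μ_s N.
Perpendicular to the incline: N = m g cos θ + P sin θ.
Along the incline: P cos θ + μ_s N = m g sin θ, i.e. P cos θ + μ_s (m g cos θ + P sin θ) = m g sin θ.
Solving, P (cos θ + μ_s sin θ) = m g (sin θ − μ_s cos θ), so P = 1140×0.3262/1.023 = 363 N.

P_min ≈ 363 N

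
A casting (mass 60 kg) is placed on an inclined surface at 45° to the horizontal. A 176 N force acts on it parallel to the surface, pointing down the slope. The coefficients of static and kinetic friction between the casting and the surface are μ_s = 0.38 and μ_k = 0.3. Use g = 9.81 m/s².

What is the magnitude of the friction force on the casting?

f ≈ 125 N (up the incline)

The normal reaction is N = m g cos θ = 416.2 N.
For equilibrium along the incline the friction force must supply f = m g sin θ + P = 416.2 + 176 = 592.2 N (positive meaning up-slope).
Static friction can supply at most μ_s N = 158.2 N.
Since |592.2| > 158.2 N, static friction cannot hold it; the casting slides down the incline and kinetic friction applies: f = μ_k N = 0.3 × 416.2 = 125 N.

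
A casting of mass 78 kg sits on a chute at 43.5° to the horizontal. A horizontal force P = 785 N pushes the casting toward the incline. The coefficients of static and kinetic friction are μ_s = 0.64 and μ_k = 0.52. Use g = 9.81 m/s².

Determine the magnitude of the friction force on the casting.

Resolve perpendicular to the incline: N = m g cos θ + P sin θ = 78×9.81×cos 43.5° + 785×sin 43.5° = 1095 N.
Along the incline, the net driving force (taking up-slope positive) is P cos θ − m g sin θ = 569.4 − 526.7 = 42.7 N, so equilibrium requires friction f = -42.7 N (down-slope).
The limit of static friction is μ_s N = 701.1 N.
|f_req| = 42.7 ≤ 701.1 N → the casting is in equilibrium; friction equals the required value.

f ≈ 42.7 N (down the incline)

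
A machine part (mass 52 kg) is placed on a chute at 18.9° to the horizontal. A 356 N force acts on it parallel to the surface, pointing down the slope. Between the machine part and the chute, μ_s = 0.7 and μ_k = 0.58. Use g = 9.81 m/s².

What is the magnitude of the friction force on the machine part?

f ≈ 280 N (up the incline)

The normal reaction is N = m g cos θ = 482.6 N.
The friction needed for equilibrium is m g sin θ + P = 165.2 + 356 = 521.2 N, measured positive up-slope.
Static friction can supply at most μ_s N = 337.8 N.
|521.2| exceeds 337.8 N, so the machine part slips down-slope; friction is kinetic, f = μ_k N = 0.58×482.6 = 280 N.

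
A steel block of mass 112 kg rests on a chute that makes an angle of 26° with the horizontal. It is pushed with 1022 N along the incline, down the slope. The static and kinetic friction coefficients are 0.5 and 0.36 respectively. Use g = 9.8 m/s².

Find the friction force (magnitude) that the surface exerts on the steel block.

f ≈ 355 N (up the incline)

Perpendicular to the surface, N = m g cos θ = 112·9.8·cos 26° = 986.5 N.
For equilibrium along the incline the friction force must supply f = m g sin θ + P = 481.2 + 1022 = 1503 N (positive meaning up-slope).
Static friction can supply at most μ_s N = 493.3 N.
|1503| exceeds 493.3 N, so the steel block slips down-slope; friction is kinetic, f = μ_k N = 0.36×986.5 = 355 N.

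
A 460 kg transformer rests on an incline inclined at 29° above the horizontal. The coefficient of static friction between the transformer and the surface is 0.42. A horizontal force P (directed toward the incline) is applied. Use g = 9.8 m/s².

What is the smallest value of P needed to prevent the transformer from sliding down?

P_min ≈ 491 N

The transformer tends to slide down (tan θ > μ_s), so at the point of impending slip friction acts up-slope at its limit: f = μ_s N.
Perpendicular to the incline: N = m g cos θ + P sin θ.
Along the incline: P cos θ + μ_s N = m g sin θ, i.e. P cos θ + μ_s (m g cos θ + P sin θ) = m g sin θ.
Solving, P (cos θ + μ_s sin θ) = m g (sin θ − μ_s cos θ), so P = 4510×0.1175/1.078 = 491 N.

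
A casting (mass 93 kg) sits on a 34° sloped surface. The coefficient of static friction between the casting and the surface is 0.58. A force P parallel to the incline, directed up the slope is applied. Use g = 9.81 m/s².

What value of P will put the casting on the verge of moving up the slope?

At impending motion up the slope, friction acts down-slope at its limit: f = μ_s N.
P is parallel to the surface, so N = m g cos θ = 756 N.
Along the incline: P = m g sin θ + μ_s N = 510 + 0.58×756 = 949 N.

P ≈ 949 N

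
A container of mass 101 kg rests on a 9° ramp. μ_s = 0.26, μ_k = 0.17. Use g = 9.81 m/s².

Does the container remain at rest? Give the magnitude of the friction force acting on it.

f ≈ 155 N

N = m g cos θ = 979 N.
Down-slope weight component: m g sin θ = 155 N.
μ_s N = 254 N.
155 ≤ 254 N, so it stays put; friction = 155 N.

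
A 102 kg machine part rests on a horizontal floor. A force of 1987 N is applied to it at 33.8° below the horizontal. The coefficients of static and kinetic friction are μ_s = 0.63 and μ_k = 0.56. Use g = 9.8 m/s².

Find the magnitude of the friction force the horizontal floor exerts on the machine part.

f ≈ 1180 N

N = m g + P sin α = 999.6 + 1987×sin 33.8° = 2105 N.
The horizontal driving force is P cos α = 1651 N, so equilibrium needs friction f = 1651 N.
μ_s N = 0.63 × 2105 = 1326 N.
1651 > 1326 N → the machine part slides; f = μ_k N = 0.56×2105 = 1180 N.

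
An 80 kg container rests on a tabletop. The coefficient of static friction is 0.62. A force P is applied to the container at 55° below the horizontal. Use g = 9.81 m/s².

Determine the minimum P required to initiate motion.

P ≈ 7410 N

N = m g + P sin α (the push presses the container into the tabletop).
At impending slip, P cos α = μ_s N = μ_s (m g + P sin α).
Solving: P (cos α − μ_s sin α) = μ_s m g → P = 0.62×785/(cos 55° − 0.62 sin 55°) = 487/0.0657 = 7410 N.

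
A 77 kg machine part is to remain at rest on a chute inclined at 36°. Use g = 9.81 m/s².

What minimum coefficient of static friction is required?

At the slip threshold m g sin θ = μ_s m g cos θ, so μ_s,min = tan θ.
μ_s,min = tan 36° = 0.727.

μ_s,min ≈ 0.727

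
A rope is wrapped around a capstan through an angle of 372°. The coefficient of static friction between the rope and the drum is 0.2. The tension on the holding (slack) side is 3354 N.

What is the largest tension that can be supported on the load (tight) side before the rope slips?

At impending slip the capstan equation gives T₂/T₁ = e^{μβ} with β in radians.
β = 372° × π/180 = 6.493 rad.
e^{μβ} = e^{0.2×6.493} = 3.664.
T₂ = T₁ · e^{μβ} = 3354 × 3.664 = 12300 N.

T_max ≈ 12300 N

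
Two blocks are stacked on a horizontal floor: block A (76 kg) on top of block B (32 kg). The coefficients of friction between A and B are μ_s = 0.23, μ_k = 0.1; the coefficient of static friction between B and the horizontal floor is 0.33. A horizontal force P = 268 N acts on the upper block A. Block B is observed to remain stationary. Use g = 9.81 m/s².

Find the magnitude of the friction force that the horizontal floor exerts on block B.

f ≈ 74.6 N

The normal force B exerts on A is simply A's weight, N₁ = 745.6 N.
So the A–B interface can sustain at most μ_s N₁ = 171.5 N of static friction.
P = 268 N exceeds that limit, so A slips over B and the interface friction becomes kinetic: f₁ = μ_k N₁ = 0.1×745.6 = 74.6 N.
B experiences an equal 74.6 N forward from A (third law). B is in equilibrium, so the floor supplies f₂ = 74.6 N of static friction (limit μ_s(m_A+m_B)g = 349.6 N, not exceeded).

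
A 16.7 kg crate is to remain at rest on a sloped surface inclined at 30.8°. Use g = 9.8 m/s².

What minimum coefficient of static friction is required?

μ_s,min ≈ 0.596

At the slip threshold m g sin θ = μ_s m g cos θ, so μ_s,min = tan θ.
μ_s,min = tan 30.8° = 0.596.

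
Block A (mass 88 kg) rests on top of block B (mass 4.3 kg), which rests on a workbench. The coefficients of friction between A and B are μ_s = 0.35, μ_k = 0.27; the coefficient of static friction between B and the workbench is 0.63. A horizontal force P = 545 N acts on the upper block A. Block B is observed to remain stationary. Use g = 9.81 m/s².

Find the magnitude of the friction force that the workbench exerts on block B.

The normal force B exerts on A is simply A's weight, N₁ = 863.3 N.
So the A–B interface can sustain at most μ_s N₁ = 302.1 N of static friction.
P = 545 N exceeds that limit, so A slips over B and the interface friction becomes kinetic: f₁ = μ_k N₁ = 0.27×863.3 = 233 N.
B experiences an equal 233 N forward from A (third law). B is in equilibrium, so the floor supplies f₂ = 233 N of static friction (limit μ_s(m_A+m_B)g = 570.4 N, not exceeded).

f ≈ 233 N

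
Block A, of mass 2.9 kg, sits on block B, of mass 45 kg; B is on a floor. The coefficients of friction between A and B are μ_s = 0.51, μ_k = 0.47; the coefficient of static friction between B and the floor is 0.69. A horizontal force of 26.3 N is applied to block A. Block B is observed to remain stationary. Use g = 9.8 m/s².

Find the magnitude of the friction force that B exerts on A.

The normal force B exerts on A is simply A's weight, N₁ = 28.42 N.
So the A–B interface can sustain at most μ_s N₁ = 14.49 N of static friction.
Since P = 26.3 N > 14.49 N, A slides on B; the A–B friction is kinetic: f₁ = μ_k N₁ = 0.47×28.42 = 13.4 N.
By Newton's third law B feels 13.4 N forward from A. With B stationary, the floor's static friction on B balances it: f₂ = 13.4 N (well within μ_s(m_A+m_B)g = 323.9 N).

f ≈ 13.4 N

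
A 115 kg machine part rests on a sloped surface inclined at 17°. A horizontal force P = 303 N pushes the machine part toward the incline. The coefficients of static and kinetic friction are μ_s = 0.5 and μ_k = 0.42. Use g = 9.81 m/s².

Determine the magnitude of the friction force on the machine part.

f ≈ 40.1 N (up the incline)

Normal direction: N = m g cos θ + P sin θ = 1167 N.
Along the incline, the net driving force (taking up-slope positive) is P cos θ − m g sin θ = 289.8 − 329.8 = -40.08 N, so equilibrium requires friction f = 40.08 N (up-slope).
The limit of static friction is μ_s N = 583.7 N.
Since 40.08 N is within the 583.7 N limit, the machine part stays put and friction is exactly 40.1 N.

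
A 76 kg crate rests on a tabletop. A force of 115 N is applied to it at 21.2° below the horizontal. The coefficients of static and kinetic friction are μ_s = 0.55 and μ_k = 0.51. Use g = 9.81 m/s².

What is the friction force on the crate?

N = m g + P sin α = 745.6 + 115×sin 21.2° = 787.1 N.
For equilibrium, f = P cos α = 115×cos 21.2° = 107.2 N.
μ_s N = 0.55 × 787.1 = 432.9 N.
107.2 ≤ 432.9 N → static; friction equals the required 107 N.

f ≈ 107 N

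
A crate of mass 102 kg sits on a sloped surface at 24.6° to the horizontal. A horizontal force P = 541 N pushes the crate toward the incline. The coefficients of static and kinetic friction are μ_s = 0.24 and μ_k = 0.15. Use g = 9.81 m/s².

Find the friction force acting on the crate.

f ≈ 75.4 N (down the incline)

Resolve perpendicular to the incline: N = m g cos θ + P sin θ = 102×9.81×cos 24.6° + 541×sin 24.6° = 1135 N.
Parallel to the incline: P cos θ − m g sin θ = 491.9 − 416.5 = 75.36 N; the friction needed to balance this is 75.36 N acting down the slope.
The limit of static friction is μ_s N = 272.4 N.
Since 75.36 N is within the 272.4 N limit, the crate stays put and friction is exactly 75.4 N.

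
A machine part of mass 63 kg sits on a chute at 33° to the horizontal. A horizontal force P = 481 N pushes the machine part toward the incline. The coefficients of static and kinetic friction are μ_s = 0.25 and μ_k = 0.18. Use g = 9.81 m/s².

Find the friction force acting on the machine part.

f ≈ 66.8 N (down the incline)

Normal direction: N = m g cos θ + P sin θ = 780.3 N.
Parallel to the incline: P cos θ − m g sin θ = 403.4 − 336.6 = 66.8 N; the friction needed to balance this is 66.8 N acting down the slope.
The limit of static friction is μ_s N = 195.1 N.
|f_req| = 66.8 ≤ 195.1 N → the machine part is in equilibrium; friction equals the required value.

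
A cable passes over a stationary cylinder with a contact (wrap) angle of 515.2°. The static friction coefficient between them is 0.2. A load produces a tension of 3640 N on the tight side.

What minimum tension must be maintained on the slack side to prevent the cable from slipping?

Capstan equation at impending slip: T_tight/T_slack = e^{μβ}.
β = 515.2° = 8.992 rad; e^{μβ} = e^{0.2×8.992} = 6.04.
T_slack = T_tight / e^{μβ} = 3640 / 6.04 = 603 N.

T_min ≈ 603 N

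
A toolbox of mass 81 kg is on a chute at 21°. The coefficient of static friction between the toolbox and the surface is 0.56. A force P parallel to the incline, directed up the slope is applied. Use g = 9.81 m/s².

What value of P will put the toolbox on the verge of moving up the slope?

At impending motion up the slope, friction acts down-slope at its limit: f = μ_s N.
P is parallel to the surface, so N = m g cos θ = 742 N.
Along the incline: P = m g sin θ + μ_s N = 285 + 0.56×742 = 700 N.

P ≈ 700 N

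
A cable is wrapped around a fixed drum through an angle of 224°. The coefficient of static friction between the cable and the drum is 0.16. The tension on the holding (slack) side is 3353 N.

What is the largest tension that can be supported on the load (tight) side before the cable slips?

At impending slip the capstan equation gives T₂/T₁ = e^{μβ} with β in radians.
β = 224° × π/180 = 3.91 rad.
e^{μβ} = e^{0.16×3.91} = 1.869.
T₂ = T₁ · e^{μβ} = 3353 × 1.869 = 6270 N.

T_max ≈ 6270 N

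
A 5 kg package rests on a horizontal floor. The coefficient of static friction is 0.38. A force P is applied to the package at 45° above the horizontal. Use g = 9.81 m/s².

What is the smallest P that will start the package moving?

N = m g − P sin α (the pull lifts the package).
At impending slip, P cos α = μ_s N = μ_s (m g − P sin α).
Solving: P (cos α + μ_s sin α) = μ_s m g → P = 0.38×49.1/(cos 45° + 0.38 sin 45°) = 18.6/0.9758 = 19.1 N.

P ≈ 19.1 N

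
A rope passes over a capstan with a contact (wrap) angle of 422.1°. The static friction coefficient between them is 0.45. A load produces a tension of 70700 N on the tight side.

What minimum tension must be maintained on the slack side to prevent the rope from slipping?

Capstan equation at impending slip: T_tight/T_slack = e^{μβ}.
β = 422.1° = 7.367 rad; e^{μβ} = e^{0.45×7.367} = 27.53.
T_slack = T_tight / e^{μβ} = 70700 / 27.53 = 2570 N.

T_min ≈ 2570 N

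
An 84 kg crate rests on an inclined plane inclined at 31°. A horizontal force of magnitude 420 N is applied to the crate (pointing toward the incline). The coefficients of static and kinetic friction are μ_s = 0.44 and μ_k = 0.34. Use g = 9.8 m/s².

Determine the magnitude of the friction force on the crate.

Normal direction: N = m g cos θ + P sin θ = 921.9 N.
Parallel to the incline: P cos θ − m g sin θ = 360 − 424 = -63.97 N; the friction needed to balance this is 63.97 N acting up the slope.
The limit of static friction is μ_s N = 405.7 N.
Since 63.97 N is within the 405.7 N limit, the crate stays put and friction is exactly 64 N.

f ≈ 64 N (up the incline)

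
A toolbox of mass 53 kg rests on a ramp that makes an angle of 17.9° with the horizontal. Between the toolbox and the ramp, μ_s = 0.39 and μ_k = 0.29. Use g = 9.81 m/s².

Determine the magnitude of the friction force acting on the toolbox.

The normal reaction is N = m g cos θ = 494.8 N.
Along the slope the weight component is m g sin θ = 159.8 N; friction must supply exactly this, acting up-slope.
Maximum static friction available: μ_s N = 0.39 × 494.8 = 193 N.
Since |159.8| ≤ 193 N, static friction is sufficient; f equals the required value, not μ_s N.

f ≈ 160 N (up the incline)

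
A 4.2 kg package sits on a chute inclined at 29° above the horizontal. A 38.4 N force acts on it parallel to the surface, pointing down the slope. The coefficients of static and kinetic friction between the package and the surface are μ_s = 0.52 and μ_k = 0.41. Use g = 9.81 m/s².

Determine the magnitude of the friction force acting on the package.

f ≈ 14.8 N (up the incline)

Normal force: N = m g cos θ = 4.2 × 9.81 × cos 29° = 36.04 N.
For equilibrium along the incline the friction force must supply f = m g sin θ + P = 19.98 + 38.4 = 58.38 N (positive meaning up-slope).
Static friction can supply at most μ_s N = 18.74 N.
Since |58.38| > 18.74 N, static friction cannot hold it; the package slides down the incline and kinetic friction applies: f = μ_k N = 0.41 × 36.04 = 14.8 N.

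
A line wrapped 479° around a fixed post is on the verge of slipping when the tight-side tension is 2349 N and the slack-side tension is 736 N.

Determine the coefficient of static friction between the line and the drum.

T₂/T₁ = e^{μβ} → μ = ln(T₂/T₁)/β.
β = 479° = 8.36 rad.
μ = ln(2349/736)/8.36 = ln(3.192)/8.36 = 0.139.

μ ≈ 0.139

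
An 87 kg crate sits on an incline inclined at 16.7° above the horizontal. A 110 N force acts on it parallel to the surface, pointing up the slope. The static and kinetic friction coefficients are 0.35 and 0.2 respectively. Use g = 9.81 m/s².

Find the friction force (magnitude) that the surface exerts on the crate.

f ≈ 135 N (up the incline)

The normal reaction is N = m g cos θ = 817.5 N.
The friction needed for equilibrium is m g sin θ − P = 245.3 − 110 = 135.3 N, measured positive up-slope.
Static friction can supply at most μ_s N = 286.1 N.
Since |135.3| ≤ 286.1 N, the crate remains in static equilibrium and friction takes exactly the required value.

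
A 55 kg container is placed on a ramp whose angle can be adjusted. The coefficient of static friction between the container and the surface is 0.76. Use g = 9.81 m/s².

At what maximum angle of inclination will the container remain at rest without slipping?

θ_max ≈ 37.2°

At the slip threshold, m g sin θ = μ_s · m g cos θ, so tan θ = μ_s.
θ_max = arctan(0.76) = 37.2°.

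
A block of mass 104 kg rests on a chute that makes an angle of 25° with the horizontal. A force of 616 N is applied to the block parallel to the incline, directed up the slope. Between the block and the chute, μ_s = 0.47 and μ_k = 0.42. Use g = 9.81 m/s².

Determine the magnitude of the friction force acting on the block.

Normal force: N = m g cos θ = 104 × 9.81 × cos 25° = 924.7 N.
For equilibrium along the incline the friction force must supply f = m g sin θ − P = 431.2 − 616 = -184.8 N (positive meaning up-slope).
The static-friction ceiling is μ_s N = 0.47 × 924.7 = 434.6 N.
Since |-184.8| ≤ 434.6 N, no slip — friction simply equals what equilibrium demands.

f ≈ 185 N (down the incline)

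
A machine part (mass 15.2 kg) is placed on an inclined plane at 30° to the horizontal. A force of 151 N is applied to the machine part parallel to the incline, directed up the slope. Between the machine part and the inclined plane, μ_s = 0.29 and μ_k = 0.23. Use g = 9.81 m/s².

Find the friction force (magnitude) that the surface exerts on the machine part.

Perpendicular to the surface, N = m g cos θ = 15.2·9.81·cos 30° = 129.1 N.
For equilibrium along the incline the friction force must supply f = m g sin θ − P = 74.56 − 151 = -76.44 N (positive meaning up-slope).
Maximum static friction available: μ_s N = 0.29 × 129.1 = 37.45 N.
Since |-76.44| > 37.45 N, static friction cannot hold it; the machine part slides up the incline and kinetic friction applies: f = μ_k N = 0.23 × 129.1 = 29.7 N.

f ≈ 29.7 N (down the incline)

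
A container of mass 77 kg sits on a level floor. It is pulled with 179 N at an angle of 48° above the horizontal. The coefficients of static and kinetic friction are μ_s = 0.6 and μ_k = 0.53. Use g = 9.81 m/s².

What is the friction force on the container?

f ≈ 120 N

The vertical component of P reduces the normal force: N = m g − P sin α = 755.4 − 133 = 622.3 N.
Horizontally, friction must balance P cos α = 119.8 N.
The static-friction limit is μ_s N = 373.4 N.
119.8 ≤ 373.4 N → static; friction equals the required 120 N.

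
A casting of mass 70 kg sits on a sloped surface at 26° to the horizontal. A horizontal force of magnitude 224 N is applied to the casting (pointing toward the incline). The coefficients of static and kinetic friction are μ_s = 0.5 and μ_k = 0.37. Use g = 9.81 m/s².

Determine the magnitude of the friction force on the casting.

Normal direction: N = m g cos θ + P sin θ = 715.4 N.
Along the incline, the net driving force (taking up-slope positive) is P cos θ − m g sin θ = 201.3 − 301 = -99.7 N, so equilibrium requires friction f = 99.7 N (up-slope).
The limit of static friction is μ_s N = 357.7 N.
Since 99.7 N is within the 357.7 N limit, the casting stays put and friction is exactly 99.7 N.

f ≈ 99.7 N (up the incline)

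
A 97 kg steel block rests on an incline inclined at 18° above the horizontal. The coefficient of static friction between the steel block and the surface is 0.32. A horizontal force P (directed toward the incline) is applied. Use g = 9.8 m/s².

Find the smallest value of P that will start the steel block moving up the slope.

At impending motion up the slope, friction acts down-slope at its limit: f = μ_s N.
Perpendicular to the incline: N = m g cos θ + P sin θ.
Along the incline: P cos θ = m g sin θ + μ_s N = m g sin θ + μ_s (m g cos θ + P sin θ).
Solving, P (cos θ − μ_s sin θ) = m g (sin θ + μ_s cos θ), so P = 97×9.8×(sin 18° + 0.32 cos 18°)/(cos 18° − 0.32 sin 18°) = 951×0.6134/0.8522 = 684 N.

P ≈ 684 N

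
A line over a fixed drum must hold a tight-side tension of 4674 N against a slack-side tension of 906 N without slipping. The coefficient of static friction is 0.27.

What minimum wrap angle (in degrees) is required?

β_min ≈ 348°

T₂/T₁ = e^{μβ} → β = ln(T₂/T₁)/μ.
β = ln(4674/906)/0.27 = 1.641/0.27 = 6.077 rad.
In degrees: β = 6.077 × 180/π = 348°.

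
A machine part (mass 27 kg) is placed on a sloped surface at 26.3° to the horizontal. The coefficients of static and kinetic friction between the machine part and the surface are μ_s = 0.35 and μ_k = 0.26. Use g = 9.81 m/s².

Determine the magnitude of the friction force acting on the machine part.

The normal reaction is N = m g cos θ = 237.5 N.
Along the slope the weight component is m g sin θ = 117.4 N; friction must supply exactly this, acting up-slope.
The static-friction ceiling is μ_s N = 0.35 × 237.5 = 83.11 N.
|117.4| exceeds 83.11 N, so the machine part slips down-slope; friction is kinetic, f = μ_k N = 0.26×237.5 = 61.7 N.

f ≈ 61.7 N (up the incline)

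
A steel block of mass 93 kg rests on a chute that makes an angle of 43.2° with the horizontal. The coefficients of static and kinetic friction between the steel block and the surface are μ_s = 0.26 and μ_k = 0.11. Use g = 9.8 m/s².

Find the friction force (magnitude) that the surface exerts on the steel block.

f ≈ 73.1 N (up the incline)

Normal force: N = m g cos θ = 93 × 9.8 × cos 43.2° = 664.4 N.
Along the slope the weight component is m g sin θ = 623.9 N; friction must supply exactly this, acting up-slope.
Maximum static friction available: μ_s N = 0.26 × 664.4 = 172.7 N.
Since |623.9| > 172.7 N, static friction cannot hold it; the steel block slides down the incline and kinetic friction applies: f = μ_k N = 0.11 × 664.4 = 73.1 N.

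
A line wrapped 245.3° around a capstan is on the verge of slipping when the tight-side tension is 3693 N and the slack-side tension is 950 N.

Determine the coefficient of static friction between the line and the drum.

T₂/T₁ = e^{μβ} → μ = ln(T₂/T₁)/β.
β = 245.3° = 4.281 rad.
μ = ln(3693/950)/4.281 = ln(3.887)/4.281 = 0.317.

μ ≈ 0.317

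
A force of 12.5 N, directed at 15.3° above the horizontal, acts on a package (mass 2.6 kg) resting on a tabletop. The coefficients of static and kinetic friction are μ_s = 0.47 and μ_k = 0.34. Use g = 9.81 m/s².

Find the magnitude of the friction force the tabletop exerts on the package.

f ≈ 7.55 N

Vertical equilibrium gives N = m g − P sin α = 22.21 N.
Horizontally, friction must balance P cos α = 12.06 N.
μ_s N = 0.47 × 22.21 = 10.44 N.
The required friction exceeds μ_s N, so the package moves and f = μ_k N = 7.55 N.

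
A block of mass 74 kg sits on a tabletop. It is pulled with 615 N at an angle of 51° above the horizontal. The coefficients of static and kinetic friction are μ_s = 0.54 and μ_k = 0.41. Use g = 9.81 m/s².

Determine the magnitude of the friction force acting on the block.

f ≈ 102 N

The vertical component of P reduces the normal force: N = m g − P sin α = 725.9 − 477.9 = 248 N.
For equilibrium, f = P cos α = 615×cos 51° = 387 N.
μ_s N = 0.54 × 248 = 133.9 N.
The required friction exceeds μ_s N, so the block moves and f = μ_k N = 102 N.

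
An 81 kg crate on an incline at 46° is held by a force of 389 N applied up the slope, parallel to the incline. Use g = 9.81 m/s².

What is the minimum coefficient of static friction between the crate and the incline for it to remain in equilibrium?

N = m g cos θ = 552 N.
Friction must make up the shortfall along the incline: f = m g sin θ − P = 571.6 − 389 = 182.6 N.
At the threshold f = μ_s N, so μ_s,min = 182.6/552 = 0.331.

μ_s,min ≈ 0.331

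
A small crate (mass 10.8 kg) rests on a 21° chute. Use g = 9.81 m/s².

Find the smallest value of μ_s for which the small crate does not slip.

At the slip threshold m g sin θ = μ_s m g cos θ, so μ_s,min = tan θ.
μ_s,min = tan 21° = 0.384.

μ_s,min ≈ 0.384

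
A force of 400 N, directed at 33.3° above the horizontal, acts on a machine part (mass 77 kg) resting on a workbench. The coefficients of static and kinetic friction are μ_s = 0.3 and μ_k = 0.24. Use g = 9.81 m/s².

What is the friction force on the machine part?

Vertical equilibrium gives N = m g − P sin α = 535.8 N.
The horizontal driving force is P cos α = 334.3 N, so equilibrium needs friction f = 334.3 N.
μ_s N = 0.3 × 535.8 = 160.7 N.
334.3 > 160.7 N → the machine part slides; f = μ_k N = 0.24×535.8 = 129 N.

f ≈ 129 N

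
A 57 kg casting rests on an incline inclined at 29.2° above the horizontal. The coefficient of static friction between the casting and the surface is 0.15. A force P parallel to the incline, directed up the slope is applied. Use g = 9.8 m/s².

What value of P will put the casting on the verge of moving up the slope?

At impending motion up the slope, friction acts down-slope at its limit: f = μ_s N.
P is parallel to the surface, so N = m g cos θ = 488 N.
Along the incline: P = m g sin θ + μ_s N = 273 + 0.15×488 = 346 N.

P ≈ 346 N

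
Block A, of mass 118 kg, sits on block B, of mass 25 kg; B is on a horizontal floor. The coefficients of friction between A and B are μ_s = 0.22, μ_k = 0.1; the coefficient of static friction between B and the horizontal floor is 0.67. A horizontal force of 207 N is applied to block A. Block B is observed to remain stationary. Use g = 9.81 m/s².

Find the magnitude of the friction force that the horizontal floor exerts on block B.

Between the blocks, N₁ = m_A g = 1158 N.
So the A–B interface can sustain at most μ_s N₁ = 254.7 N of static friction.
Since P = 207 N ≤ 254.7 N, A does not slip on B; friction on A equals P = 207 N.
B experiences an equal 207 N forward from A (third law). B is in equilibrium, so the floor supplies f₂ = 207 N of static friction (limit μ_s(m_A+m_B)g = 939.9 N, not exceeded).

f ≈ 207 N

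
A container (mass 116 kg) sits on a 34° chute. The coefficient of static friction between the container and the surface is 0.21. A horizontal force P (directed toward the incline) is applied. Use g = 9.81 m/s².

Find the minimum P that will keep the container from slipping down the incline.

P_min ≈ 463 N

The container tends to slide down (tan θ > μ_s), so at the point of impending slip friction acts up-slope at its limit: f = μ_s N.
Perpendicular to the incline: N = m g cos θ + P sin θ.
Along the incline: P cos θ + μ_s N = m g sin θ, i.e. P cos θ + μ_s (m g cos θ + P sin θ) = m g sin θ.
Solving, P (cos θ + μ_s sin θ) = m g (sin θ − μ_s cos θ), so P = 1140×0.3851/0.9465 = 463 N.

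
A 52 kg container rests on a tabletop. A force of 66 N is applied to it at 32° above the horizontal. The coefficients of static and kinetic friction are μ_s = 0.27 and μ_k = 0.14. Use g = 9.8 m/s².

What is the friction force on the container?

N = m g − P sin α = 509.6 − 66×sin 32° = 474.6 N.
Horizontally, friction must balance P cos α = 55.97 N.
μ_s N = 0.27 × 474.6 = 128.1 N.
Since 55.97 N does not exceed the limit, the container stays at rest and f = 56 N.

f ≈ 56 N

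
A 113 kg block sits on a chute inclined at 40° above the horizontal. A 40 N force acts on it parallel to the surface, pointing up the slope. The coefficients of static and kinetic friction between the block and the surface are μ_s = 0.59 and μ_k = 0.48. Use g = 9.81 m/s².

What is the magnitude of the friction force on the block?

f ≈ 408 N (up the incline)

Perpendicular to the surface, N = m g cos θ = 113·9.81·cos 40° = 849.2 N.
Parallel to the incline, ΣF = 0 gives f = m g sin θ − P = 712.5 − 40 = 672.5 N (up-slope positive).
Static friction can supply at most μ_s N = 501 N.
Since |672.5| > 501 N, static friction cannot hold it; the block slides down the incline and kinetic friction applies: f = μ_k N = 0.48 × 849.2 = 408 N.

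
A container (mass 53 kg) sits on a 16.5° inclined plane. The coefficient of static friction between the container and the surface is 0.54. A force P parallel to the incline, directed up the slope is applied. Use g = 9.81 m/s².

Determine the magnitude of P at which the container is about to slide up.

P ≈ 417 N

At impending motion up the slope, friction acts down-slope at its limit: f = μ_s N.
P is parallel to the surface, so N = m g cos θ = 499 N.
Along the incline: P = m g sin θ + μ_s N = 148 + 0.54×499 = 417 N.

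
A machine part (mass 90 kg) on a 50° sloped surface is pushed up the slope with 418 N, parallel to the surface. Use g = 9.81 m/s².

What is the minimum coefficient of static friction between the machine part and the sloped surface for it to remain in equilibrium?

N = m g cos θ = 567.5 N.
Friction must make up the shortfall along the incline: f = m g sin θ − P = 676.3 − 418 = 258.3 N.
At the threshold f = μ_s N, so μ_s,min = 258.3/567.5 = 0.455.

μ_s,min ≈ 0.455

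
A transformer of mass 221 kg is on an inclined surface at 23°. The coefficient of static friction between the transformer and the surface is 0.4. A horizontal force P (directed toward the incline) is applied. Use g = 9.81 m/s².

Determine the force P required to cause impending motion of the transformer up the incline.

At impending motion up the slope, friction acts down-slope at its limit: f = μ_s N.
Perpendicular to the incline: N = m g cos θ + P sin θ.
Along the incline: P cos θ = m g sin θ + μ_s N = m g sin θ + μ_s (m g cos θ + P sin θ).
Solving, P (cos θ − μ_s sin θ) = m g (sin θ + μ_s cos θ), so P = 221×9.81×(sin 23° + 0.4 cos 23°)/(cos 23° − 0.4 sin 23°) = 2170×0.7589/0.7642 = 2150 N.

P ≈ 2150 N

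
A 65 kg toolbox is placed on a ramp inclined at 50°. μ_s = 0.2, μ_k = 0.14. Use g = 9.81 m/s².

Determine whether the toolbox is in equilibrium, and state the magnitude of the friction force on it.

f ≈ 57.4 N

N = m g cos θ = 410 N.
Down-slope weight component: m g sin θ = 488 N.
μ_s N = 82 N.
488 > 82 N, so it slides; kinetic friction f = μ_k N = 0.14×410 = 57.4 N.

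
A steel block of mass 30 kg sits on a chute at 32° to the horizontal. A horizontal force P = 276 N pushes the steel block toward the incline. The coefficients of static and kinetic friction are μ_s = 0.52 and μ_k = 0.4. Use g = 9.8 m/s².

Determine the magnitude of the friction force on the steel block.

f ≈ 78.3 N (down the incline)

Resolve perpendicular to the incline: N = m g cos θ + P sin θ = 30×9.8×cos 32° + 276×sin 32° = 395.6 N.
Along the incline, the net driving force (taking up-slope positive) is P cos θ − m g sin θ = 234.1 − 155.8 = 78.27 N, so equilibrium requires friction f = -78.27 N (down-slope).
The limit of static friction is μ_s N = 205.7 N.
Since 78.27 N is within the 205.7 N limit, the steel block stays put and friction is exactly 78.3 N.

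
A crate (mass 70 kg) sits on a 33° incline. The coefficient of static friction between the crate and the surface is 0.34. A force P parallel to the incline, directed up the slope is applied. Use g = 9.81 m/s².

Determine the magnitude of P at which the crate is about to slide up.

P ≈ 570 N

At impending motion up the slope, friction acts down-slope at its limit: f = μ_s N.
P is parallel to the surface, so N = m g cos θ = 576 N.
Along the incline: P = m g sin θ + μ_s N = 374 + 0.34×576 = 570 N.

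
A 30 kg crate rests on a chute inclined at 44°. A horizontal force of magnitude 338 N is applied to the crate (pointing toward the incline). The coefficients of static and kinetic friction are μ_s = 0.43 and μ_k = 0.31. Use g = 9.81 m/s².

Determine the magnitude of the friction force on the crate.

f ≈ 38.7 N (down the incline)

Normal direction: N = m g cos θ + P sin θ = 446.5 N.
Parallel to the incline: P cos θ − m g sin θ = 243.1 − 204.4 = 38.7 N; the friction needed to balance this is 38.7 N acting down the slope.
Maximum static friction: μ_s N = 0.43 × 446.5 = 192 N.
Since 38.7 N is within the 192 N limit, the crate stays put and friction is exactly 38.7 N.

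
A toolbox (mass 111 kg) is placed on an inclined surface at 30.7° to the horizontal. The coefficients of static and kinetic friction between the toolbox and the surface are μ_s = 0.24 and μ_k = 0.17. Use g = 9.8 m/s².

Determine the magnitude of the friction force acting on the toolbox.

Perpendicular to the surface, N = m g cos θ = 111·9.8·cos 30.7° = 935.3 N.
For equilibrium along the incline, friction must balance the weight component: f = m g sin θ = 555.4 N up the slope.
Static friction can supply at most μ_s N = 224.5 N.
|555.4| exceeds 224.5 N, so the toolbox slips down-slope; friction is kinetic, f = μ_k N = 0.17×935.3 = 159 N.

f ≈ 159 N (up the incline)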